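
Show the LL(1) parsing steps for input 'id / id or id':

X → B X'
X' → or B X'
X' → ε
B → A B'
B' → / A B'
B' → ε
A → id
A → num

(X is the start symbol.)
Stack is shown with the top on the left.

Stack        Input            Action
------------------------------------
X $          id / id or id $  output X → B X'
B X' $       id / id or id $  output B → A B'
A B' X' $    id / id or id $  output A → id
id B' X' $   id / id or id $  match 'id'
B' X' $      / id or id $     output B' → / A B'
/ A B' X' $  / id or id $     match '/'
A B' X' $    id or id $       output A → id
id B' X' $   id or id $       match 'id'
B' X' $      or id $          output B' → ε
X' $         or id $          output X' → or B X'
or B X' $    or id $          match 'or'
B X' $       id $             output B → A B'
A B' X' $    id $             output A → id
id B' X' $   id $             match 'id'
B' X' $      $                output B' → ε
X' $         $                output X' → ε
$            $                accept

The string is accepted.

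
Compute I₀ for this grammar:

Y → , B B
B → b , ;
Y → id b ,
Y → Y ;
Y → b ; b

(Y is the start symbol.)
First, augment the grammar with Y' → Y
I₀ = CLOSURE({ [Y' → . Y] }):
  [Y' → . Y] has the dot before Y: add [Y → . , B B], [Y → . id b ,], [Y → . Y ;], [Y → . b ; b]
No further items can be added.

I₀ = { [Y → . , B B], [Y → . Y ;], [Y → . b ; b], [Y → . id b ,], [Y' → . Y] }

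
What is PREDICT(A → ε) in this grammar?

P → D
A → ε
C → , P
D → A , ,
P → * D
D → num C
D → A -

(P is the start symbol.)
{ ',', '-' }

PREDICT(A → ε) = (FIRST(RHS) \ {ε}) ∪ (FOLLOW(A) if ε ∈ FIRST(RHS), i.e. RHS ⇒* ε)
The right-hand side is ε (FIRST(ε) = { ε }), so the predict set is FOLLOW(A) = { ',', '-' }
PREDICT(A → ε) = { ',', '-' }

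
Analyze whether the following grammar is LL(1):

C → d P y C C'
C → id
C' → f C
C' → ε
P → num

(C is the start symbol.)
No. Predict set conflict for C': { 'f' }

A grammar is LL(1) if for each non-terminal N with multiple productions, the predict sets of those productions are pairwise disjoint, where PREDICT(N → α) = (FIRST(α) \ {ε}) ∪ (FOLLOW(N) if α ⇒* ε).

Relevant sets:
  FOLLOW(C') = { $, 'f' }

For C:
  PREDICT(C → d P y C C') = { 'd' }
  PREDICT(C → id) = { 'id' }
For C':
  PREDICT(C' → f C) = { 'f' }
  PREDICT(C' → ε) = { $, 'f' }
P has a single production, so nothing to check there.

Conflict found: Predict set conflict for C': { 'f' }
The grammar is NOT LL(1).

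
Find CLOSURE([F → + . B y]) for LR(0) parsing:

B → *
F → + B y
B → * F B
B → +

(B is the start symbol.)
{ [B → . * F B], [B → . *], [B → . +], [F → + . B y] }

To compute CLOSURE, for each item [A → α.Bβ] where B is a non-terminal, add [B → .γ] for all productions B → γ; repeat for the newly added items until nothing changes.

Start with: [F → + . B y]
  [F → + . B y] has the dot before B: add [B → . *], [B → . * F B], [B → . +]
No further items can be added.

CLOSURE = { [B → . * F B], [B → . *], [B → . +], [F → + . B y] }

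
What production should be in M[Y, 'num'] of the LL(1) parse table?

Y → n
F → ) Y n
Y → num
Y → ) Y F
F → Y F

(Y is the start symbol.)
Y → num

To find M[Y, 'num'], we find productions for Y where 'num' is in the predict set (PREDICT(N → α) = (FIRST(α) \ {ε}) ∪ (FOLLOW(N) if α ⇒* ε)).

Y → n: PREDICT = { 'n' }
Y → num: PREDICT = { 'num' }
  'num' is in predict set, so this production goes in M[Y, 'num']
Y → ) Y F: PREDICT = { ')' }

M[Y, 'num'] = Y → num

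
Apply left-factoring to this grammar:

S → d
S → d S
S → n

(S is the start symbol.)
S → d S'
S' → ε
S' → S
S → n

Left-factoring transforms A → αβ₁ | αβ₂ into A → αA' and A' → β₁ | β₂
(α is the longest common prefix among the alternatives). Repeat until
no nonterminal has two alternatives with a common prefix.

Round 1: S has alternatives sharing prefix 'd'. Introduce S': S → d S'
  Add: S' → ε
  Add: S' → S

No remaining common prefixes — done.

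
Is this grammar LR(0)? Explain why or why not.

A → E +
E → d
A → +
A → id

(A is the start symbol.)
A grammar is LR(0) if no state in the canonical LR(0) collection has:
  - both a shift item (dot before a terminal) and a complete item (shift-reduce conflict), or
  - two or more complete items (reduce-reduce conflict; the accept item [A' → A .] counts as a complete item here).

Augment with A' → A and build the canonical LR(0) collection (I0 = CLOSURE({[A' → . A]}), then GOTO on every symbol after a dot until no new states appear). It has 7 states:
  I0: { [A → . +], [A → . E +], [A → . id], [A' → . A], [E → . d] }  — shift
  I1: { [A → + .] }  — reduce
  I2: { [A' → A .] }  — accept
  I3: { [A → E . +] }  — shift
  I4: { [E → d .] }  — reduce
  I5: { [A → id .] }  — reduce
  I6: { [A → E + .] }  — reduce

Every state is either a pure shift/goto state or contains exactly one complete item and nothing to shift — no conflicts. The grammar is LR(0).

Answer: Yes, the grammar is LR(0)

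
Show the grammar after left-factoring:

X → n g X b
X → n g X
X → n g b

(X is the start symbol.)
X → n g X'
X' → X X''
X'' → b
X'' → ε
X' → b

Left-factoring transforms A → αβ₁ | αβ₂ into A → αA' and A' → β₁ | β₂
(α is the longest common prefix among the alternatives). Repeat until
no nonterminal has two alternatives with a common prefix.

Round 1: X has alternatives sharing prefix 'n g'. Introduce X': X → n g X'
  Add: X' → X b
  Add: X' → X
  Add: X' → b

Round 2: X' has alternatives sharing prefix 'X'. Introduce X'': X' → X X''
  Add: X'' → b
  Add: X'' → ε

No remaining common prefixes — done.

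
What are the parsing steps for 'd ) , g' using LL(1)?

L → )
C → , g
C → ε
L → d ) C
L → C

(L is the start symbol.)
LL(1) parsing maintains a stack (initially the start symbol over $) and the input. At each step: if the stack top is a terminal, match it against the current input token; if it is a non-terminal N, replace it with the RHS of M[N, lookahead] (the unique production whose predict set contains the lookahead).

Stack is shown with the top on the left.

Stack    Input      Action
--------------------------
L $      d ) , g $  output L → d ) C
d ) C $  d ) , g $  match 'd'
) C $    ) , g $    match ')'
C $      , g $      output C → , g
, g $    , g $      match ','
g $      g $        match 'g'
$        $          accept

The string is accepted.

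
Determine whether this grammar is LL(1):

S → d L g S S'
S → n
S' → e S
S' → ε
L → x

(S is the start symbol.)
A grammar is LL(1) if for each non-terminal N with multiple productions, the predict sets of those productions are pairwise disjoint, where PREDICT(N → α) = (FIRST(α) \ {ε}) ∪ (FOLLOW(N) if α ⇒* ε).

Relevant sets:
  FOLLOW(S') = { $, 'e' }

For S:
  PREDICT(S → d L g S S') = { 'd' }
  PREDICT(S → n) = { 'n' }
For S':
  PREDICT(S' → e S) = { 'e' }
  PREDICT(S' → ε) = { $, 'e' }
L has a single production, so nothing to check there.

Conflict found: Predict set conflict for S': { 'e' }
The grammar is NOT LL(1).

Answer: No. Predict set conflict for S': { 'e' }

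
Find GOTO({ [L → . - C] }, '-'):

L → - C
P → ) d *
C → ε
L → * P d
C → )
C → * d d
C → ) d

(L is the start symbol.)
{ [C → . ) d], [C → . )], [C → . * d d], [C → .], [L → - . C] }

GOTO(I, '-') = CLOSURE({ [A → αX.β] : [A → α.Xβ] ∈ I, X = '-' })

Items with dot before '-', with the dot advanced:
  [L → . - C] → [L → - . C]
Closure of the advanced items:
  [L → - . C] has the dot before C: add [C → .], [C → . )], [C → . * d d], [C → . ) d]

GOTO = { [C → . ) d], [C → . )], [C → . * d d], [C → .], [L → - . C] }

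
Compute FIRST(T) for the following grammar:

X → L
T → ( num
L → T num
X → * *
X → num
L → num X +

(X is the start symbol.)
From T → ( num:
  - '(' is a terminal: add '(' and stop

Collecting: FIRST(T) = { '(' }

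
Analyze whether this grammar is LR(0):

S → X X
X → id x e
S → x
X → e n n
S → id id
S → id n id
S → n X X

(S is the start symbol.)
Augment with S' → S and build the canonical LR(0) collection (I0 = CLOSURE({[S' → . S]}), then GOTO on every symbol after a dot until no new states appear). It has 18 states:
  I0: { [S → . X X], [S → . id id], [S → . id n id], [S → . n X X], [S → . x], [S' → . S], [X → . e n n], [X → . id x e] }  — shift
  I1: { [S' → S .] }  — accept
  I2: { [S → X . X], [X → . e n n], [X → . id x e] }  — shift
  I3: { [X → e . n n] }  — shift
  I4: { [S → id . id], [S → id . n id], [X → id . x e] }  — shift
  I5: { [S → n . X X], [X → . e n n], [X → . id x e] }  — shift
  I6: { [S → x .] }  — reduce
  I7: { [S → n X . X], [X → . e n n], [X → . id x e] }  — shift
  I8: { [X → id . x e] }  — shift
  I9: { [X → id x . e] }  — shift
  I10: { [X → id x e .] }  — reduce
  I11: { [S → n X X .] }  — reduce
  I12: { [S → id id .] }  — reduce
  I13: { [S → id n . id] }  — shift
  I14: { [S → id n id .] }  — reduce
  I15: { [X → e n . n] }  — shift
  I16: { [X → e n n .] }  — reduce
  I17: { [S → X X .] }  — reduce

Every state is either a pure shift/goto state or contains exactly one complete item and nothing to shift — no conflicts. The grammar is LR(0).

Answer: Yes, the grammar is LR(0)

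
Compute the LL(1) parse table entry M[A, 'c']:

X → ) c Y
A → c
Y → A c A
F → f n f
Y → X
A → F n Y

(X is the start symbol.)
To find M[A, 'c'], we find productions for A where 'c' is in the predict set (PREDICT(N → α) = (FIRST(α) \ {ε}) ∪ (FOLLOW(N) if α ⇒* ε)).

Relevant sets:
  FIRST(F) = { 'f' }

A → c: PREDICT = { 'c' }
  'c' is in predict set, so this production goes in M[A, 'c']
A → F n Y: PREDICT = { 'f' }

M[A, 'c'] = A → c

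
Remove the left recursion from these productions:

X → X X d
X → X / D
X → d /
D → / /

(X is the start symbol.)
X is directly left-recursive. The standard transformation for
  A → A α₁ | ... | A α_m | β₁ | ... | β_n
is
  A  → β₁ A' | ... | β_n A'
  A' → α₁ A' | ... | α_m A' | ε

X → d / becomes X → d / X'
X → X X d becomes X' → X d X'
X → X / D becomes X' → / D X'
Add X' → ε

Productions for other non-terminals are unchanged:
  D → / /

Resulting grammar:
X → d / X'
X' → X d X'
X' → / D X'
X' → ε
D → / /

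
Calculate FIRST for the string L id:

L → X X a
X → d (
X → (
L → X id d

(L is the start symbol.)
{ '(', 'd' }

FIRST sets of the non-terminals involved (from the grammar, by fixed-point iteration):
  FIRST(L) = { '(', 'd' }

To compute FIRST(L id), process the symbols left to right:
Symbol L is a non-terminal. Add FIRST(L) \ {ε} = { '(', 'd' }
L is not nullable (ε ∉ FIRST(L)), so stop here.
FIRST(L id) = { '(', 'd' }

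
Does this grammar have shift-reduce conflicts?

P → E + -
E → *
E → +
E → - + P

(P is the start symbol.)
A shift-reduce conflict occurs when an LR(0) state has both:
  - a complete (reduce) item [A → α .] (dot at the end), and
  - a shift item [B → β . c γ] (dot before a terminal).

Augment with P' → P and build the canonical LR(0) collection (I0 = CLOSURE({[P' → . P]}), then GOTO on every symbol after a dot until no new states appear). It has 10 states:
  I0: { [E → . *], [E → . +], [E → . - + P], [P → . E + -], [P' → . P] }  — shift
  I1: { [E → * .] }  — reduce
  I2: { [E → + .] }  — reduce
  I3: { [E → - . + P] }  — shift
  I4: { [P → E . + -] }  — shift
  I5: { [P' → P .] }  — accept
  I6: { [P → E + . -] }  — shift
  I7: { [P → E + - .] }  — reduce
  I8: { [E → - + . P], [E → . *], [E → . +], [E → . - + P], [P → . E + -] }  — shift
  I9: { [E → - + P .] }  — reduce

No state contains both a complete item and a shift item.

Answer: No shift-reduce conflicts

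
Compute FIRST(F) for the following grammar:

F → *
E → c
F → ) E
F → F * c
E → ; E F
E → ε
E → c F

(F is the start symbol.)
To compute FIRST(F), examine every production with F on the left-hand side, reading each right-hand side left to right until a non-nullable symbol is reached.

From F → *:
  - '*' is a terminal: add '*' and stop
From F → ) E:
  - ')' is a terminal: add ')' and stop
From F → F * c:
  - F is the symbol being defined: contributes nothing new
    F is not nullable, so stop

Collecting: FIRST(F) = { ')', '*' }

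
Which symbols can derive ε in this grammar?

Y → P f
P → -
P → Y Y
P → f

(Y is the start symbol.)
None

A non-terminal is nullable if it can derive ε (the empty string): either it has an ε-production, or it has a production whose right-hand side consists entirely of nullable non-terminals.

There are no ε-productions, so no non-terminal can derive ε.
No non-terminals are nullable.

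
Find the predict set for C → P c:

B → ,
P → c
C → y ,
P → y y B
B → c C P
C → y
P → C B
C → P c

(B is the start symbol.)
PREDICT(C → P c) = (FIRST(RHS) \ {ε}) ∪ (FOLLOW(C) if ε ∈ FIRST(RHS), i.e. RHS ⇒* ε)
FIRST(P) = { 'c', 'y' }
FIRST(P c) = { 'c', 'y' }
ε ∉ FIRST(P c), so FOLLOW(C) is not added.
PREDICT(C → P c) = { 'c', 'y' }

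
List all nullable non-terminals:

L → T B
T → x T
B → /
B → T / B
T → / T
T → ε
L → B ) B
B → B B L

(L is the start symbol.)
A non-terminal is nullable if it can derive ε (the empty string): either it has an ε-production, or it has a production whose right-hand side consists entirely of nullable non-terminals.

ε-productions: T → ε
So T is immediately nullable.
No further non-terminal can be added: every production for the remaining non-terminals contains a terminal or a non-nullable non-terminal.
Nullable = { 'T' }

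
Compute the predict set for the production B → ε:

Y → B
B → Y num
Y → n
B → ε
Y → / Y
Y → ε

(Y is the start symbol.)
{ $, 'num' }

PREDICT(B → ε) = (FIRST(RHS) \ {ε}) ∪ (FOLLOW(B) if ε ∈ FIRST(RHS), i.e. RHS ⇒* ε)
The right-hand side is ε (FIRST(ε) = { ε }), so the predict set is FOLLOW(B) = { $, 'num' }
PREDICT(B → ε) = { $, 'num' }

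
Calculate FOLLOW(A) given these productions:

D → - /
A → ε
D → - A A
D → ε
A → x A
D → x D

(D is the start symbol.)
To compute FOLLOW(A), find every occurrence of A on a right-hand side N → α A β: add FIRST(β) \ {ε}, and if β is empty or nullable also add FOLLOW(N). Iterate to a fixed point.

In D → - A A: A is followed by A, add FIRST(A) \ {ε} = { 'x' }
  A is nullable, so also add FOLLOW(D)
In D → - A A: A is at the end, add FOLLOW(D)
In A → x A: A is at the end; this adds FOLLOW(A) to itself — nothing new

The FOLLOW sets referred to above (computed the same way, to a fixed point):
  FOLLOW(D) = { $ }

Taking the union: FOLLOW(A) = { $, 'x' }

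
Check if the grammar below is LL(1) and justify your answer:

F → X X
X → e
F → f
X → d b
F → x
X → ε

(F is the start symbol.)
No. Predict set conflict for X: { 'e' }

Relevant sets:
  FIRST(X) = { 'd', 'e', ε }
  FOLLOW(F) = { $ }
  FOLLOW(X) = { $, 'd', 'e' }

For F:
  PREDICT(F → X X) = { $, 'd', 'e' }
  PREDICT(F → f) = { 'f' }
  PREDICT(F → x) = { 'x' }
For X:
  PREDICT(X → e) = { 'e' }
  PREDICT(X → d b) = { 'd' }
  PREDICT(X → ε) = { $, 'd', 'e' }

Conflict found: Predict set conflict for X: { 'e' }
The grammar is NOT LL(1).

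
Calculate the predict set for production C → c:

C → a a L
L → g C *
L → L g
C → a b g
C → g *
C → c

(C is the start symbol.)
{ 'c' }

PREDICT(C → c) = (FIRST(RHS) \ {ε}) ∪ (FOLLOW(C) if ε ∈ FIRST(RHS), i.e. RHS ⇒* ε)
FIRST(c) = { 'c' }
ε ∉ FIRST(c), so FOLLOW(C) is not added.
PREDICT(C → c) = { 'c' }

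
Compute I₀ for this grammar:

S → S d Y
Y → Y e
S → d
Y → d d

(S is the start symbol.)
{ [S → . S d Y], [S → . d], [S' → . S] }

First, augment the grammar with S' → S
I₀ = CLOSURE({ [S' → . S] }):
  [S' → . S] has the dot before S: add [S → . S d Y], [S → . d]
No further items can be added.

I₀ = { [S → . S d Y], [S → . d], [S' → . S] }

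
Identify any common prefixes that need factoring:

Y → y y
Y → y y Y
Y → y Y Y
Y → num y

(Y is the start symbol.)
Left-factoring is needed when two productions for the same non-terminal
share a common prefix on the right-hand side.

Productions for Y:
  Y → y y
  Y → y y Y
  Y → y Y Y
  Y → num y

Found common prefix 'y' in productions for Y

Answer: Yes, Y has productions with common prefix 'y'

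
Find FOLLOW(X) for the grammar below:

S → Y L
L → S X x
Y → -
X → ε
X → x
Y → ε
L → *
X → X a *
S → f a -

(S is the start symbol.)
To compute FOLLOW(X), find every occurrence of X on a right-hand side N → α X β: add FIRST(β) \ {ε}, and if β is empty or nullable also add FOLLOW(N). Iterate to a fixed point.

In L → S X x: X is followed by x, add FIRST(x) \ {ε} = { 'x' }
In X → X a *: X is followed by a '*', add FIRST(a '*') \ {ε} = { 'a' }

Taking the union: FOLLOW(X) = { 'a', 'x' }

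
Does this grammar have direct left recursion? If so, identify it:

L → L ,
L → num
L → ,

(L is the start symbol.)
Yes, L is left-recursive

L → L ,: LEFT RECURSIVE (starts with L)
L → num: starts with num
L → ,: starts with ','

The grammar has direct left recursion on: L.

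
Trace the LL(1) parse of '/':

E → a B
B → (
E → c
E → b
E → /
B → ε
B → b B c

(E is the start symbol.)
Stack is shown with the top on the left.

Stack  Input  Action
--------------------
E $    / $    output E → /
/ $    / $    match '/'
$      $      accept

The string is accepted.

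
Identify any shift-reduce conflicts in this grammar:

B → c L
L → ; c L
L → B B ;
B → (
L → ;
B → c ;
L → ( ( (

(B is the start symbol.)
Augment with B' → B and build the canonical LR(0) collection (I0 = CLOSURE({[B' → . B]}), then GOTO on every symbol after a dot until no new states appear). It has 15 states:
  I0: { [B → . (], [B → . c ;], [B → . c L], [B' → . B] }  — shift
  I1: { [B → ( .] }  — reduce
  I2: { [B' → B .] }  — accept
  I3: { [B → . (], [B → . c ;], [B → . c L], [B → c . ;], [B → c . L], [L → . ( ( (], [L → . ; c L], [L → . ;], [L → . B B ;] }  — shift
  I4: { [B → ( .], [L → ( . ( (] }  — shift, reduce
  I5: { [B → c ; .], [L → ; . c L], [L → ; .] }  — shift, 2 reduces
  I6: { [B → . (], [B → . c ;], [B → . c L], [L → B . B ;] }  — shift
  I7: { [B → c L .] }  — reduce
  I8: { [L → B B . ;] }  — shift
  I9: { [L → B B ; .] }  — reduce
  I10: { [B → . (], [B → . c ;], [B → . c L], [L → . ( ( (], [L → . ; c L], [L → . ;], [L → . B B ;], [L → ; c . L] }  — shift
  I11: { [L → ; . c L], [L → ; .] }  — shift, reduce
  I12: { [L → ; c L .] }  — reduce
  I13: { [L → ( ( . (] }  — shift
  I14: { [L → ( ( ( .] }  — reduce

I4 contains reduce item [B → ( .] and shift item [L → ( . ( (] — shift-reduce conflict.
I5 contains reduce items [B → c ; .], [L → ; .] and shift item [L → ; . c L] — shift-reduce conflict.
I11 contains reduce item [L → ; .] and shift item [L → ; . c L] — shift-reduce conflict.

Answer: Yes — I4: [B → ( .] vs [L → ( . ( (]; I5: [B → c ; .] vs [L → ; . c L]; I11: [L → ; .] vs [L → ; . c L]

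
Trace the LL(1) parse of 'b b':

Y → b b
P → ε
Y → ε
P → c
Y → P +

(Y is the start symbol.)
LL(1) parsing maintains a stack (initially the start symbol over $) and the input. At each step: if the stack top is a terminal, match it against the current input token; if it is a non-terminal N, replace it with the RHS of M[N, lookahead] (the unique production whose predict set contains the lookahead).

Stack is shown with the top on the left.

Stack  Input  Action
--------------------
Y $    b b $  output Y → b b
b b $  b b $  match 'b'
b $    b $    match 'b'
$      $      accept

The string is accepted.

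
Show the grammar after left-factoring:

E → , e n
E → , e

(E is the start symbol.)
E → , e E'
E' → n
E' → ε

Left-factoring transforms A → αβ₁ | αβ₂ into A → αA' and A' → β₁ | β₂
(α is the longest common prefix among the alternatives). Repeat until
no nonterminal has two alternatives with a common prefix.

Round 1: E has alternatives sharing prefix ', e'. Introduce E': E → , e E'
  Add: E' → n
  Add: E' → ε

No remaining common prefixes — done.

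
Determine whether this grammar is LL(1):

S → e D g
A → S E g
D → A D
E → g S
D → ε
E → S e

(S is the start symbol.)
Relevant sets:
  FIRST(A) = { 'e' }
  FIRST(S) = { 'e' }
  FOLLOW(D) = { 'g' }

For D:
  PREDICT(D → A D) = { 'e' }
  PREDICT(D → ε) = { 'g' }
For E:
  PREDICT(E → g S) = { 'g' }
  PREDICT(E → S e) = { 'e' }
S, A have a single production, so nothing to check there.

All predict sets are disjoint. The grammar IS LL(1).

Answer: Yes, the grammar is LL(1).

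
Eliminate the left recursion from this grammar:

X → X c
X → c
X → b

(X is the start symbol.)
X is directly left-recursive. The standard transformation for
  A → A α₁ | ... | A α_m | β₁ | ... | β_n
is
  A  → β₁ A' | ... | β_n A'
  A' → α₁ A' | ... | α_m A' | ε

X → c becomes X → c X'
X → b becomes X → b X'
X → X c becomes X' → c X'
Add X' → ε

Resulting grammar:
X → c X'
X → b X'
X' → c X'
X' → ε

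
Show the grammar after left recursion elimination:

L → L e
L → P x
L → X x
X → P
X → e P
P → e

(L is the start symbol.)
L → P x L'
L → X x L'
L' → e L'
L' → ε
X → P
X → e P
P → e

L is directly left-recursive. The standard transformation for
  A → A α₁ | ... | A α_m | β₁ | ... | β_n
is
  A  → β₁ A' | ... | β_n A'
  A' → α₁ A' | ... | α_m A' | ε

L → P x becomes L → P x L'
L → X x becomes L → X x L'
L → L e becomes L' → e L'
Add L' → ε

Productions for other non-terminals are unchanged:
  X → P
  X → e P
  P → e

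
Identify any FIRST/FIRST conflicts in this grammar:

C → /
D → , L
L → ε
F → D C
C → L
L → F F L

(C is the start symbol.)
FIRST sets of the non-terminals at (or reachable through a nullable prefix from) the front of some alternative:
  FIRST(L) = { ',', ε }
  FIRST(F) = { ',' }

Productions for C:
  C → /: FIRST = { '/' }
  C → L: FIRST = { ',', ε }
Productions for L:
  L → ε: FIRST = { ε }
  L → F F L: FIRST = { ',' }
D, F have only one production, so no FIRST/FIRST conflict is possible there.

All alternatives of each non-terminal have pairwise disjoint FIRST sets.

Answer: No FIRST/FIRST conflicts.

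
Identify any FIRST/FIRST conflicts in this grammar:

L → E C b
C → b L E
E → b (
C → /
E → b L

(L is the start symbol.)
Yes. E → b '(' / E → b L on { 'b' }

Productions for C:
  C → b L E: FIRST = { 'b' }
  C → /: FIRST = { '/' }
Productions for E:
  E → b (: FIRST = { 'b' }
  E → b L: FIRST = { 'b' }
L has only one production, so no FIRST/FIRST conflict is possible there.

Conflict for E: E → b ( and E → b L
  Overlap: { 'b' }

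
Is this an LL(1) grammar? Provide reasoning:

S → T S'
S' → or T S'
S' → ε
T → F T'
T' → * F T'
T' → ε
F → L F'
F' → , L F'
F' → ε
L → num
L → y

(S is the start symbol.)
Yes, the grammar is LL(1).

Relevant sets:
  FOLLOW(S') = { $ }
  FOLLOW(T') = { $, 'or' }
  FOLLOW(F') = { $, '*', 'or' }

For S':
  PREDICT(S' → or T S') = { 'or' }
  PREDICT(S' → ε) = { $ }
For T':
  PREDICT(T' → '*' F T') = { '*' }
  PREDICT(T' → ε) = { $, 'or' }
For F':
  PREDICT(F' → ',' L F') = { ',' }
  PREDICT(F' → ε) = { $, '*', 'or' }
For L:
  PREDICT(L → num) = { 'num' }
  PREDICT(L → y) = { 'y' }
S, T, F have a single production, so nothing to check there.

All predict sets are disjoint. The grammar IS LL(1).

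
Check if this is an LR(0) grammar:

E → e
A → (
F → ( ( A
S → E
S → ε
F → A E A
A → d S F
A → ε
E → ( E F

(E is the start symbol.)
A grammar is LR(0) if no state in the canonical LR(0) collection has:
  - both a shift item (dot before a terminal) and a complete item (shift-reduce conflict), or
  - two or more complete items (reduce-reduce conflict; the accept item [E' → E .] counts as a complete item here).

Augment with E' → E and build the canonical LR(0) collection (I0 = CLOSURE({[E' → . E]}), then GOTO on every symbol after a dot until no new states appear). It has 17 states:
  I0: { [E → . ( E F], [E → . e], [E' → . E] }  — shift
  I1: { [E → ( . E F], [E → . ( E F], [E → . e] }  — shift
  I2: { [E' → E .] }  — accept
  I3: { [E → e .] }  — reduce
  I4: { [A → . (], [A → . d S F], [A → .], [E → ( E . F], [F → . ( ( A], [F → . A E A] }  — shift, reduce
  I5: { [A → ( .], [F → ( . ( A] }  — shift, reduce
  I6: { [E → . ( E F], [E → . e], [F → A . E A] }  — shift
  I7: { [E → ( E F .] }  — reduce
  I8: { [A → d . S F], [E → . ( E F], [E → . e], [S → . E], [S → .] }  — shift, reduce
  I9: { [S → E .] }  — reduce
  I10: { [A → . (], [A → . d S F], [A → .], [A → d S . F], [F → . ( ( A], [F → . A E A] }  — shift, reduce
  I11: { [A → d S F .] }  — reduce
  I12: { [A → . (], [A → . d S F], [A → .], [F → A E . A] }  — shift, reduce
  I13: { [A → ( .] }  — reduce
  I14: { [F → A E A .] }  — reduce
  I15: { [A → . (], [A → . d S F], [A → .], [F → ( ( . A] }  — shift, reduce
  I16: { [F → ( ( A .] }  — reduce

Conflict in state I4:
  Shift-reduce conflict between [A → .] and [A → . (]
So the grammar is NOT LR(0).

Answer: No. Shift-reduce conflict between [A → .] and [A → . (]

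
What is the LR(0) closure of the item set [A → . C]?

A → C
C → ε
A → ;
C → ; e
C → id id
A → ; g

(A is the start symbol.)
{ [A → . C], [C → . ; e], [C → . id id], [C → .] }

To compute CLOSURE, for each item [A → α.Bβ] where B is a non-terminal, add [B → .γ] for all productions B → γ; repeat for the newly added items until nothing changes.

Start with: [A → . C]
  [A → . C] has the dot before C: add [C → .], [C → . ; e], [C → . id id]
No further items can be added.

CLOSURE = { [A → . C], [C → . ; e], [C → . id id], [C → .] }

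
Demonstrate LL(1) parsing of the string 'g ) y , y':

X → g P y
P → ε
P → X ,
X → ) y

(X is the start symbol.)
Stack is shown with the top on the left.

Stack      Input        Action
------------------------------
X $        g ) y , y $  output X → g P y
g P y $    g ) y , y $  match 'g'
P y $      ) y , y $    output P → X ,
X , y $    ) y , y $    output X → ) y
) y , y $  ) y , y $    match ')'
y , y $    y , y $      match 'y'
, y $      , y $        match ','
y $        y $          match 'y'
$          $            accept

The string is accepted.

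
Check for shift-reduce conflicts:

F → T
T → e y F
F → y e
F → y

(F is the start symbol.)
A shift-reduce conflict occurs when an LR(0) state has both:
  - a complete (reduce) item [A → α .] (dot at the end), and
  - a shift item [B → β . c γ] (dot before a terminal).

Augment with F' → F and build the canonical LR(0) collection (I0 = CLOSURE({[F' → . F]}), then GOTO on every symbol after a dot until no new states appear). It has 8 states:
  I0: { [F → . T], [F → . y e], [F → . y], [F' → . F], [T → . e y F] }  — shift
  I1: { [F' → F .] }  — accept
  I2: { [F → T .] }  — reduce
  I3: { [T → e . y F] }  — shift
  I4: { [F → y . e], [F → y .] }  — shift, reduce
  I5: { [F → y e .] }  — reduce
  I6: { [F → . T], [F → . y e], [F → . y], [T → . e y F], [T → e y . F] }  — shift
  I7: { [T → e y F .] }  — reduce

I4 contains reduce item [F → y .] and shift item [F → y . e] — shift-reduce conflict.

Answer: Yes — I4: [F → y .] vs [F → y . e]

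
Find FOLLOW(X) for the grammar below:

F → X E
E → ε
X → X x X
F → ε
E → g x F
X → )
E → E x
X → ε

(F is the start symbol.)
{ $, 'g', 'x' }

In F → X E: X is followed by E, add FIRST(E) \ {ε} = { 'g', 'x' }
  E is nullable, so also add FOLLOW(F)
In X → X x X: X is followed by x X, add FIRST(x X) \ {ε} = { 'x' }
In X → X x X: X is at the end; this adds FOLLOW(X) to itself — nothing new

The FOLLOW sets referred to above (computed the same way, to a fixed point):
  FOLLOW(F) = { $, 'x' }

Taking the union: FOLLOW(X) = { $, 'g', 'x' }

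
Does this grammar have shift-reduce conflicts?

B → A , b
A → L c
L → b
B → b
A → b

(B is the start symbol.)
No shift-reduce conflicts

Augment with B' → B and build the canonical LR(0) collection (I0 = CLOSURE({[B' → . B]}), then GOTO on every symbol after a dot until no new states appear). It has 8 states:
  I0: { [A → . L c], [A → . b], [B → . A , b], [B → . b], [B' → . B], [L → . b] }  — shift
  I1: { [B → A . , b] }  — shift
  I2: { [B' → B .] }  — accept
  I3: { [A → L . c] }  — shift
  I4: { [A → b .], [B → b .], [L → b .] }  — 3 reduces
  I5: { [A → L c .] }  — reduce
  I6: { [B → A , . b] }  — shift
  I7: { [B → A , b .] }  — reduce

No state contains both a complete item and a shift item.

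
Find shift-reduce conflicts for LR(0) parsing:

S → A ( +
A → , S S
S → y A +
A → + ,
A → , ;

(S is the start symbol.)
No shift-reduce conflicts

Augment with S' → S and build the canonical LR(0) collection (I0 = CLOSURE({[S' → . S]}), then GOTO on every symbol after a dot until no new states appear). It has 14 states:
  I0: { [A → . + ,], [A → . , ;], [A → . , S S], [S → . A ( +], [S → . y A +], [S' → . S] }  — shift
  I1: { [A → + . ,] }  — shift
  I2: { [A → , . ;], [A → , . S S], [A → . + ,], [A → . , ;], [A → . , S S], [S → . A ( +], [S → . y A +] }  — shift
  I3: { [S → A . ( +] }  — shift
  I4: { [S' → S .] }  — accept
  I5: { [A → . + ,], [A → . , ;], [A → . , S S], [S → y . A +] }  — shift
  I6: { [S → y A . +] }  — shift
  I7: { [S → y A + .] }  — reduce
  I8: { [S → A ( . +] }  — shift
  I9: { [S → A ( + .] }  — reduce
  I10: { [A → , ; .] }  — reduce
  I11: { [A → , S . S], [A → . + ,], [A → . , ;], [A → . , S S], [S → . A ( +], [S → . y A +] }  — shift
  I12: { [A → , S S .] }  — reduce
  I13: { [A → + , .] }  — reduce

No state contains both a complete item and a shift item.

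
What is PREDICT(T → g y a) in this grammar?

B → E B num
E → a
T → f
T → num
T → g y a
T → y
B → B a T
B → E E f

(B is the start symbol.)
PREDICT(T → g y a) = (FIRST(RHS) \ {ε}) ∪ (FOLLOW(T) if ε ∈ FIRST(RHS), i.e. RHS ⇒* ε)
FIRST(g y a) = { 'g' }
ε ∉ FIRST(g y a), so FOLLOW(T) is not added.
PREDICT(T → g y a) = { 'g' }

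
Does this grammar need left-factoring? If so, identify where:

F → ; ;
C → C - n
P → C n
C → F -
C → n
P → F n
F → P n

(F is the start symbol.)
No, left-factoring is not needed

Left-factoring is needed when two productions for the same non-terminal
share a common prefix on the right-hand side.

Productions for F:
  F → ; ;
  F → P n
Productions for C:
  C → C - n
  C → F -
  C → n
Productions for P:
  P → C n
  P → F n

No common prefixes found.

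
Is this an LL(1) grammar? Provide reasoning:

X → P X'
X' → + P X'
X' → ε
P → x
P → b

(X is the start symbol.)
Relevant sets:
  FOLLOW(X') = { $ }

For X':
  PREDICT(X' → '+' P X') = { '+' }
  PREDICT(X' → ε) = { $ }
For P:
  PREDICT(P → x) = { 'x' }
  PREDICT(P → b) = { 'b' }
X has a single production, so nothing to check there.

All predict sets are disjoint. The grammar IS LL(1).

Answer: Yes, the grammar is LL(1).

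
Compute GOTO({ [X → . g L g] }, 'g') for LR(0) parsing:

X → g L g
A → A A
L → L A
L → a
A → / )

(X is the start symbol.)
{ [L → . L A], [L → . a], [X → g . L g] }

GOTO(I, 'g') = CLOSURE({ [A → αX.β] : [A → α.Xβ] ∈ I, X = 'g' })

Items with dot before 'g', with the dot advanced:
  [X → . g L g] → [X → g . L g]
Closure of the advanced items:
  [X → g . L g] has the dot before L: add [L → . L A], [L → . a]

GOTO = { [L → . L A], [L → . a], [X → g . L g] }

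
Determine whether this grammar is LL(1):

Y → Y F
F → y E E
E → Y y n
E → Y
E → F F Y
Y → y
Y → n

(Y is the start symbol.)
No. Predict set conflict for Y: { 'y' }

Relevant sets:
  FIRST(Y) = { 'n', 'y' }
  FIRST(F) = { 'y' }

For Y:
  PREDICT(Y → Y F) = { 'n', 'y' }
  PREDICT(Y → y) = { 'y' }
  PREDICT(Y → n) = { 'n' }
For E:
  PREDICT(E → Y y n) = { 'n', 'y' }
  PREDICT(E → Y) = { 'n', 'y' }
  PREDICT(E → F F Y) = { 'y' }
F has a single production, so nothing to check there.

Conflict found: Predict set conflict for Y: { 'y' }
The grammar is NOT LL(1).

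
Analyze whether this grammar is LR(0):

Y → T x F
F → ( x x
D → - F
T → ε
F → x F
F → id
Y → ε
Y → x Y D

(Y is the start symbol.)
Augment with Y' → Y and build the canonical LR(0) collection (I0 = CLOSURE({[Y' → . Y]}), then GOTO on every symbol after a dot until no new states appear). It has 16 states:
  I0: { [T → .], [Y → . T x F], [Y → . x Y D], [Y → .], [Y' → . Y] }  — shift, 2 reduces
  I1: { [Y → T . x F] }  — shift
  I2: { [Y' → Y .] }  — accept
  I3: { [T → .], [Y → . T x F], [Y → . x Y D], [Y → .], [Y → x . Y D] }  — shift, 2 reduces
  I4: { [D → . - F], [Y → x Y . D] }  — shift
  I5: { [D → - . F], [F → . ( x x], [F → . id], [F → . x F] }  — shift
  I6: { [Y → x Y D .] }  — reduce
  I7: { [F → ( . x x] }  — shift
  I8: { [D → - F .] }  — reduce
  I9: { [F → id .] }  — reduce
  I10: { [F → . ( x x], [F → . id], [F → . x F], [F → x . F] }  — shift
  I11: { [F → x F .] }  — reduce
  I12: { [F → ( x . x] }  — shift
  I13: { [F → ( x x .] }  — reduce
  I14: { [F → . ( x x], [F → . id], [F → . x F], [Y → T x . F] }  — shift
  I15: { [Y → T x F .] }  — reduce

Conflict in state I0:
  Shift-reduce conflict between [T → .] and [Y → . x Y D]
So the grammar is NOT LR(0).

Answer: No. Shift-reduce conflict between [T → .] and [Y → . x Y D]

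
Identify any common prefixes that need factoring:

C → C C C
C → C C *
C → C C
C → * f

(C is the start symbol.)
Yes, C has productions with common prefix 'C C'

Left-factoring is needed when two productions for the same non-terminal
share a common prefix on the right-hand side.

Productions for C:
  C → C C C
  C → C C *
  C → C C
  C → * f

Found common prefix 'C C' in productions for C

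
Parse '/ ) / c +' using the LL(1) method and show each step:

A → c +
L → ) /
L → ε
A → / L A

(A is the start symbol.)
LL(1) parsing maintains a stack (initially the start symbol over $) and the input. At each step: if the stack top is a terminal, match it against the current input token; if it is a non-terminal N, replace it with the RHS of M[N, lookahead] (the unique production whose predict set contains the lookahead).

Stack is shown with the top on the left.

Stack    Input        Action
----------------------------
A $      / ) / c + $  output A → / L A
/ L A $  / ) / c + $  match '/'
L A $    ) / c + $    output L → ) /
) / A $  ) / c + $    match ')'
/ A $    / c + $      match '/'
A $      c + $        output A → c +
c + $    c + $        match 'c'
+ $      + $          match '+'
$        $            accept

The string is accepted.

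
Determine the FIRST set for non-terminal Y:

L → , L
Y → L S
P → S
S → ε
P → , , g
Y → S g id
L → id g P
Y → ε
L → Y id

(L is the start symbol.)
To compute FIRST(Y), examine every production with Y on the left-hand side, reading each right-hand side left to right until a non-nullable symbol is reached.

FIRST sets of the other non-terminals involved (by the same procedure, iterated to a fixed point):
  FIRST(L) = { ',', 'g', 'id' }
  FIRST(S) = { ε }

From Y → L S:
  - L is a non-terminal: add FIRST(L) \ {ε} = { ',', 'g', 'id' }
    L is not nullable, so stop
From Y → S g id:
  - S is a non-terminal: add FIRST(S) \ {ε} = { }
    S is nullable, so continue to the next symbol
  - g is a terminal: add 'g' and stop
From Y → ε:
  - ε-production, so ε ∈ FIRST(Y)

Collecting: FIRST(Y) = { ',', 'g', 'id', ε }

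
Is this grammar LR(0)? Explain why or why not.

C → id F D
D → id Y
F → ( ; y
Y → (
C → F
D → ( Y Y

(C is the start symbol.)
Yes, the grammar is LR(0)

A grammar is LR(0) if no state in the canonical LR(0) collection has:
  - both a shift item (dot before a terminal) and a complete item (shift-reduce conflict), or
  - two or more complete items (reduce-reduce conflict; the accept item [C' → C .] counts as a complete item here).

Augment with C' → C and build the canonical LR(0) collection (I0 = CLOSURE({[C' → . C]}), then GOTO on every symbol after a dot until no new states appear). It has 15 states:
  I0: { [C → . F], [C → . id F D], [C' → . C], [F → . ( ; y] }  — shift
  I1: { [F → ( . ; y] }  — shift
  I2: { [C' → C .] }  — accept
  I3: { [C → F .] }  — reduce
  I4: { [C → id . F D], [F → . ( ; y] }  — shift
  I5: { [C → id F . D], [D → . ( Y Y], [D → . id Y] }  — shift
  I6: { [D → ( . Y Y], [Y → . (] }  — shift
  I7: { [C → id F D .] }  — reduce
  I8: { [D → id . Y], [Y → . (] }  — shift
  I9: { [Y → ( .] }  — reduce
  I10: { [D → id Y .] }  — reduce
  I11: { [D → ( Y . Y], [Y → . (] }  — shift
  I12: { [D → ( Y Y .] }  — reduce
  I13: { [F → ( ; . y] }  — shift
  I14: { [F → ( ; y .] }  — reduce

Every state is either a pure shift/goto state or contains exactly one complete item and nothing to shift — no conflicts. The grammar is LR(0).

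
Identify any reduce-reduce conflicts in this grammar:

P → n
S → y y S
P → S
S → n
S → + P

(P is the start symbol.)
A reduce-reduce conflict occurs when an LR(0) state has two complete items [A → α .] and [B → β .] — both call for a reduction, and with no lookahead the parser cannot choose between them.

Augment with P' → P and build the canonical LR(0) collection (I0 = CLOSURE({[P' → . P]}), then GOTO on every symbol after a dot until no new states appear). It has 10 states:
  I0: { [P → . S], [P → . n], [P' → . P], [S → . + P], [S → . n], [S → . y y S] }  — shift
  I1: { [P → . S], [P → . n], [S → + . P], [S → . + P], [S → . n], [S → . y y S] }  — shift
  I2: { [P' → P .] }  — accept
  I3: { [P → S .] }  — reduce
  I4: { [P → n .], [S → n .] }  — 2 reduces
  I5: { [S → y . y S] }  — shift
  I6: { [S → . + P], [S → . n], [S → . y y S], [S → y y . S] }  — shift
  I7: { [S → y y S .] }  — reduce
  I8: { [S → n .] }  — reduce
  I9: { [S → + P .] }  — reduce

I4 contains complete items [P → n .], [S → n .] — reduce-reduce conflict.

Answer: Yes — I4: [P → n .] vs [S → n .]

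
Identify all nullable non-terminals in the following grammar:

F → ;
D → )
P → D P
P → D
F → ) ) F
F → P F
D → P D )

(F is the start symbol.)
None

A non-terminal is nullable if it can derive ε (the empty string): either it has an ε-production, or it has a production whose right-hand side consists entirely of nullable non-terminals.

There are no ε-productions, so no non-terminal can derive ε.
No non-terminals are nullable.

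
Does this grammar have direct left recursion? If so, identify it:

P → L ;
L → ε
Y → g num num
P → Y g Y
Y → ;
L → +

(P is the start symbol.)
Direct left recursion occurs when N → N α for some non-terminal N (the right-hand side begins with the left-hand side itself).

P → L ;: starts with L
L → ε: starts with ε
Y → g num num: starts with g
P → Y g Y: starts with Y
Y → ;: starts with ';'
L → +: starts with '+'

No direct left recursion found.

Answer: No direct left recursion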